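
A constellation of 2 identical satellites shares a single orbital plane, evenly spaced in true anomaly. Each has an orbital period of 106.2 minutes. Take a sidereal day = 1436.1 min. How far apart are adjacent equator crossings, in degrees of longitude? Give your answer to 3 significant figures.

13.3°

T = 106.2 min = 6372.0 s.
Single-satellite node shift = (6372.0/86166) × 360° = 26.62°.
With 2 satellites evenly phased, successive equator crossings are 26.62/2 = 13.311° apart.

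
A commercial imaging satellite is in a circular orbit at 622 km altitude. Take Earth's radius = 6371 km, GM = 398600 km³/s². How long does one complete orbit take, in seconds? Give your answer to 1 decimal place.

5819.8 seconds

Semi-major axis a = 6371 + 622 = 6993 km. Period T = 2π√(a³/μ) = 2π√(6993³/398600) = 5819.8 s = 97.00 min.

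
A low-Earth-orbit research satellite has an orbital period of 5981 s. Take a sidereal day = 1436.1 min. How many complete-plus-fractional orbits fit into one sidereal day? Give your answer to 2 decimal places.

14.41

Orbits per sidereal day = 86166 / 5981.0 = 14.407.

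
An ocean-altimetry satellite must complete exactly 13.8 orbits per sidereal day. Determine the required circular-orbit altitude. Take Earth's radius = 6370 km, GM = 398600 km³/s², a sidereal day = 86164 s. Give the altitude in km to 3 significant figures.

Required period T = 86164 / 13.8 = 6243.8 s.
From T = 2π√(a³/μ): a = (μ T²/4π²)^(1/3) = (398600 × 6243.8² / 4π²)^(1/3) = 7329 km.
Altitude h = a − R = 7329 − 6370 = 959 km.

959 km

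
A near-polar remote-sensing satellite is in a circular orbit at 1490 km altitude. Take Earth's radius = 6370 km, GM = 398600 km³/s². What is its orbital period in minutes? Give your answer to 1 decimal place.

Semi-major axis a = 6370 + 1490 = 7860 km. Period T = 2π√(a³/μ) = 2π√(7860³/398600) = 6935.0 s = 115.58 min.

115.6 min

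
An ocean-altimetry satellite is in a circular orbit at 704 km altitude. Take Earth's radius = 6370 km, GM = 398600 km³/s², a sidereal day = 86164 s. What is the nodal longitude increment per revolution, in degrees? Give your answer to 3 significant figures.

24.7°

Semi-major axis a = 6370 + 704 = 7074 km. Period T = 2π√(a³/μ) = 2π√(7074³/398600) = 5921.2 s = 98.69 min.
During one orbit Earth rotates (5921.2 / 86164) × 360° = 24.74°.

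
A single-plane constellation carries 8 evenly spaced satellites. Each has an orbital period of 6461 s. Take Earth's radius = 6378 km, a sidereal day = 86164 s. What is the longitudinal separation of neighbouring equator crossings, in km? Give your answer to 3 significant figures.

Single-satellite node shift = (6461.0/86164) × 360° = 26.99°.
With 8 satellites evenly phased, successive equator crossings are 26.99/8 = 3.374° apart.
That is 3.374 × 111.3 = 376 km at the equator.

376 km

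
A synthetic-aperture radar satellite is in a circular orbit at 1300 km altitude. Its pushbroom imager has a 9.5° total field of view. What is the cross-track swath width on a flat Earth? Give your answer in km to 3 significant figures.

Half-angle = 9.5°/2 = 4.75°.
Swath width ≈ 2h·tan(θ/2) = 2 × 1300 × tan(4.75°) = 216.0 km.

216 km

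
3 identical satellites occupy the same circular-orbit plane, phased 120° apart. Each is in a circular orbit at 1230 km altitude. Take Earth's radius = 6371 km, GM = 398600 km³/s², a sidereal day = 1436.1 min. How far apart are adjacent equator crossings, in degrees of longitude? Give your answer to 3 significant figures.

Semi-major axis a = 6371 + 1230 = 7601 km. Period T = 2π√(a³/μ) = 2π√(7601³/398600) = 6595.0 s = 109.92 min.
Single-satellite node shift = (6595.0/86166) × 360° = 27.55°.
With 3 satellites evenly phased, successive equator crossings are 27.55/3 = 9.185° apart.

9.18°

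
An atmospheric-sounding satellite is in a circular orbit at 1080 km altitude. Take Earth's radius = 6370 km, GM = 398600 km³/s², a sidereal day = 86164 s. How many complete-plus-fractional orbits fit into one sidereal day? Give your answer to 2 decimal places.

Semi-major axis a = 6370 + 1080 = 7450 km. Period T = 2π√(a³/μ) = 2π√(7450³/398600) = 6399.5 s = 106.66 min.
Orbits per sidereal day = 86164 / 6399.5 = 13.464.

13.46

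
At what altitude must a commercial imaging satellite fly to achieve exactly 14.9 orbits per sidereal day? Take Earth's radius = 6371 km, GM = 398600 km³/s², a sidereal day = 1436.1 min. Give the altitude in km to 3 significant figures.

592 km

Required period T = 86166 / 14.9 = 5783.0 s.
From T = 2π√(a³/μ): a = (μ T²/4π²)^(1/3) = (398600 × 5783.0² / 4π²)^(1/3) = 6963 km.
Altitude h = a − R = 6963 − 6371 = 592 km.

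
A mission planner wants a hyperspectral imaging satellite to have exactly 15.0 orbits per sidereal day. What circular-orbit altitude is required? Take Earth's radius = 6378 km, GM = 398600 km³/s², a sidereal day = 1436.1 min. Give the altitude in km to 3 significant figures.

554 km

Required period T = 86166 / 15.0 = 5744.4 s.
From T = 2π√(a³/μ): a = (μ T²/4π²)^(1/3) = (398600 × 5744.4² / 4π²)^(1/3) = 6932 km.
Altitude h = a − R = 6932 − 6378 = 554 km.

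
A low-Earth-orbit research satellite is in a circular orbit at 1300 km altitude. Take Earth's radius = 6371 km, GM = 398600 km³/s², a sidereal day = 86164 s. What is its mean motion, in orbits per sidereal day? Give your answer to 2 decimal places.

12.89

Semi-major axis a = 6371 + 1300 = 7671 km. Period T = 2π√(a³/μ) = 2π√(7671³/398600) = 6686.4 s = 111.44 min.
Orbits per sidereal day = 86164 / 6686.4 = 12.887.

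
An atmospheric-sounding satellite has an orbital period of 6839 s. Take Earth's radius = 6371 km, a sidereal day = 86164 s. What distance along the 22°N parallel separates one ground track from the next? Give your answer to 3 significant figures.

2950 km

Node shift per orbit = (6839.0/86164) × 360° = 28.57°.
Equatorial spacing = 28.57 × 111.2 km/° = 3177 km.
At 22° latitude, spacing = 3177 × cos(22°) = 2946 km.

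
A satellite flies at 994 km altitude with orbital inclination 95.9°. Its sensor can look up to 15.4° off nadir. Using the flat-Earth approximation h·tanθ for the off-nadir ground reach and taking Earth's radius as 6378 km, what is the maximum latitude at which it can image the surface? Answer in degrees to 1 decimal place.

Retrograde orbit: the ground track reaches ±(180° − i) = ±(180 − 95.9) = ±84.1°.
Sensor half-swath on the ground ≈ 994·tan(15.4°) = 274 km = 2.46° of latitude.
Maximum observable latitude ≈ 84.1 + 2.46 = 86.6°.

86.6°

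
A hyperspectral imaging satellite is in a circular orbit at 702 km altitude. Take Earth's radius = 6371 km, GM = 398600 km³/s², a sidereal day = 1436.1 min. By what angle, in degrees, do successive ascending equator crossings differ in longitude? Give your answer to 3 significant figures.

Semi-major axis a = 6371 + 702 = 7073 km. Period T = 2π√(a³/μ) = 2π√(7073³/398600) = 5919.9 s = 98.67 min.
During one orbit Earth rotates (5919.9 / 86166) × 360° = 24.73°.

24.7°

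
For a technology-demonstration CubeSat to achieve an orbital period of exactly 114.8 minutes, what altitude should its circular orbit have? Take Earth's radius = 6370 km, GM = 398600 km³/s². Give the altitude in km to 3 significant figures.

1450 km

T = 114.8 min = 6888.0 s.
From T = 2π√(a³/μ): a = (μ T²/4π²)^(1/3) = (398600 × 6888.0² / 4π²)^(1/3) = 7824 km.
Altitude h = a − R = 7824 − 6370 = 1454 km.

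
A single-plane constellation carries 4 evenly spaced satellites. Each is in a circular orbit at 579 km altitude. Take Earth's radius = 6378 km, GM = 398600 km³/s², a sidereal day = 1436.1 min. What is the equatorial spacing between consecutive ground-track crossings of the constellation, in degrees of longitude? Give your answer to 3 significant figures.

Semi-major axis a = 6378 + 579 = 6957 km. Period T = 2π√(a³/μ) = 2π√(6957³/398600) = 5774.9 s = 96.25 min.
Single-satellite node shift = (5774.9/86166) × 360° = 24.13°.
With 4 satellites evenly phased, successive equator crossings are 24.13/4 = 6.032° apart.

6.03°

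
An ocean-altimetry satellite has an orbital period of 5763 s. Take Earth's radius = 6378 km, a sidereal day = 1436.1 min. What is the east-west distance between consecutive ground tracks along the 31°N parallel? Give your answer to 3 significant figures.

2300 km

Node shift per orbit = (5763.0/86166) × 360° = 24.08°.
Equatorial spacing = 24.08 × 111.3 km/° = 2680 km.
At 31° latitude, spacing = 2680 × cos(31°) = 2297 km.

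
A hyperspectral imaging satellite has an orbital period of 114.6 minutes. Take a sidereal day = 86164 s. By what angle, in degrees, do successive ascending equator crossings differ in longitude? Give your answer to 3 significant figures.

28.7°

T = 114.6 min = 6876.0 s.
During one orbit Earth rotates (6876.0 / 86164) × 360° = 28.73°.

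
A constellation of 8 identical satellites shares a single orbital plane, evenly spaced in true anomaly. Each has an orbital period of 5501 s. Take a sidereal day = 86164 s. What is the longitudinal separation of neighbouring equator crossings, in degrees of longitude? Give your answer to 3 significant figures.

Single-satellite node shift = (5501.0/86164) × 360° = 22.98°.
With 8 satellites evenly phased, successive equator crossings are 22.98/8 = 2.873° apart.

2.87°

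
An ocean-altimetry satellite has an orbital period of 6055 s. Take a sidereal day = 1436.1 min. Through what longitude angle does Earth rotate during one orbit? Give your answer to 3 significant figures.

During one orbit Earth rotates (6055.0 / 86166) × 360° = 25.30°.

25.3°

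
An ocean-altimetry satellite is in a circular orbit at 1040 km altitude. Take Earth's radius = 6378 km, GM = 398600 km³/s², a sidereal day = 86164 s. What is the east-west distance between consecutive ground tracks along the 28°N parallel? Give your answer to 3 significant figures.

Semi-major axis a = 6378 + 1040 = 7418 km. Period T = 2π√(a³/μ) = 2π√(7418³/398600) = 6358.3 s = 105.97 min.
Node shift per orbit = (6358.3/86164) × 360° = 26.57°.
Equatorial spacing = 26.57 × 111.3 km/° = 2957 km.
At 28° latitude, spacing = 2957 × cos(28°) = 2611 km.

2610 km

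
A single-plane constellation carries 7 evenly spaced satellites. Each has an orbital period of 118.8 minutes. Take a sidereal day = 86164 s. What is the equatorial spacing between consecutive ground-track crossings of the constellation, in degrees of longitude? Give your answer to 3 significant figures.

4.25°

T = 118.8 min = 7128.0 s.
Single-satellite node shift = (7128.0/86164) × 360° = 29.78°.
With 7 satellites evenly phased, successive equator crossings are 29.78/7 = 4.254° apart.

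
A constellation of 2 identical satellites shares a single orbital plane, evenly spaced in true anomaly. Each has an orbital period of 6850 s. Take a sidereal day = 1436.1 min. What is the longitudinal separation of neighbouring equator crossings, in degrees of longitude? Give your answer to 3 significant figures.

Single-satellite node shift = (6850.0/86166) × 360° = 28.62°.
With 2 satellites evenly phased, successive equator crossings are 28.62/2 = 14.310° apart.

14.3°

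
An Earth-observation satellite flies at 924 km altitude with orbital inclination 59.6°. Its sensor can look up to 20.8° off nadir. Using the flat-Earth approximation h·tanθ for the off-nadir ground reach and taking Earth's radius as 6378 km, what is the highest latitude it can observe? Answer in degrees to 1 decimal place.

For a prograde orbit the ground track reaches latitude ±i = ±59.6°.
Sensor half-swath on the ground ≈ 924·tan(20.8°) = 351 km = 3.15° of latitude.
Maximum observable latitude ≈ 59.6 + 3.15 = 62.8°.

62.8°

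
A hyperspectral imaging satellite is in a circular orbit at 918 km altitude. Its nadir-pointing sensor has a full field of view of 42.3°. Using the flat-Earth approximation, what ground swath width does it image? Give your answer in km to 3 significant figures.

Half-angle = 42.3°/2 = 21.15°.
Swath width ≈ 2h·tan(θ/2) = 2 × 918 × tan(21.15°) = 710.3 km.

710 km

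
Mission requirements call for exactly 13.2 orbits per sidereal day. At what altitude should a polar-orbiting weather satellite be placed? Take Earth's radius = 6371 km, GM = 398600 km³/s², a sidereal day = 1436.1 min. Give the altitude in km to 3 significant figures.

Required period T = 86166 / 13.2 = 6527.7 s.
From T = 2π√(a³/μ): a = (μ T²/4π²)^(1/3) = (398600 × 6527.7² / 4π²)^(1/3) = 7549 km.
Altitude h = a − R = 7549 − 6371 = 1178 km.

1180 km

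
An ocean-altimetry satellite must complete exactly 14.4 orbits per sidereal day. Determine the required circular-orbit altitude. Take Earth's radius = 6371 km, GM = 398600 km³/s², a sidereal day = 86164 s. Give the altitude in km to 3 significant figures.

753 km

Required period T = 86164 / 14.4 = 5983.6 s.
From T = 2π√(a³/μ): a = (μ T²/4π²)^(1/3) = (398600 × 5983.6² / 4π²)^(1/3) = 7124 km.
Altitude h = a − R = 7124 − 6371 = 753 km.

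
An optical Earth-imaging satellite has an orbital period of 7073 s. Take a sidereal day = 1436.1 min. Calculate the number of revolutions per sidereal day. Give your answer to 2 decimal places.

Orbits per sidereal day = 86166 / 7073.0 = 12.182.

12.18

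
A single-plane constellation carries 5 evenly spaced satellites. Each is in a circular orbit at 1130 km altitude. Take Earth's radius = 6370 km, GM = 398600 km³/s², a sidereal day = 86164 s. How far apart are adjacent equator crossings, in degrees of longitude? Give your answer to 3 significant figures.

5.40°

Semi-major axis a = 6370 + 1130 = 7500 km. Period T = 2π√(a³/μ) = 2π√(7500³/398600) = 6464.0 s = 107.73 min.
Single-satellite node shift = (6464.0/86164) × 360° = 27.01°.
With 5 satellites evenly phased, successive equator crossings are 27.01/5 = 5.401° apart.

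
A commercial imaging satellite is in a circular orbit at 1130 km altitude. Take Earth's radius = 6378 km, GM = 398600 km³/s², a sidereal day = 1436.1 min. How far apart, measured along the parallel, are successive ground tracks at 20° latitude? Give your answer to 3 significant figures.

2830 km

Semi-major axis a = 6378 + 1130 = 7508 km. Period T = 2π√(a³/μ) = 2π√(7508³/398600) = 6474.4 s = 107.91 min.
Node shift per orbit = (6474.4/86166) × 360° = 27.05°.
Equatorial spacing = 27.05 × 111.3 km/° = 3011 km.
At 20° latitude, spacing = 3011 × cos(20°) = 2830 km.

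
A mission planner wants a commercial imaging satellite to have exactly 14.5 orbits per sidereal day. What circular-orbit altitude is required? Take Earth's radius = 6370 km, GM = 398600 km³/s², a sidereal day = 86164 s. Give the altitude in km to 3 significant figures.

721 km

Required period T = 86164 / 14.5 = 5942.3 s.
From T = 2π√(a³/μ): a = (μ T²/4π²)^(1/3) = (398600 × 5942.3² / 4π²)^(1/3) = 7091 km.
Altitude h = a − R = 7091 − 6370 = 721 km.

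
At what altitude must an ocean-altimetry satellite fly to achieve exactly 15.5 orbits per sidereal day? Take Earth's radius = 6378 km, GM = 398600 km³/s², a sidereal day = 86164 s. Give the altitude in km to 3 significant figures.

404 km

Required period T = 86164 / 15.5 = 5559.0 s.
From T = 2π√(a³/μ): a = (μ T²/4π²)^(1/3) = (398600 × 5559.0² / 4π²)^(1/3) = 6782 km.
Altitude h = a − R = 6782 − 6378 = 404 km.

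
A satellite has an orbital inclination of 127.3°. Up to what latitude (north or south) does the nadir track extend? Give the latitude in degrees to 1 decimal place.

Retrograde orbit: the ground track reaches ±(180° − i) = ±(180 − 127.3) = ±52.7°.

52.7°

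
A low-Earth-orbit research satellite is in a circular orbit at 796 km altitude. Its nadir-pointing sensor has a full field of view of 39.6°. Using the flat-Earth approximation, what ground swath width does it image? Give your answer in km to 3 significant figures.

Half-angle = 39.6°/2 = 19.8°.
Swath width ≈ 2h·tan(θ/2) = 2 × 796 × tan(19.8°) = 573.2 km.

573 km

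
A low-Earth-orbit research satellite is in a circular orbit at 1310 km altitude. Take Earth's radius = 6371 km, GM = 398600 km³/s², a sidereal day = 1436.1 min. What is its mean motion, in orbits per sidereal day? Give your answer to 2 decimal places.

12.86

Semi-major axis a = 6371 + 1310 = 7681 km. Period T = 2π√(a³/μ) = 2π√(7681³/398600) = 6699.4 s = 111.66 min.
Orbits per sidereal day = 86166 / 6699.4 = 12.862.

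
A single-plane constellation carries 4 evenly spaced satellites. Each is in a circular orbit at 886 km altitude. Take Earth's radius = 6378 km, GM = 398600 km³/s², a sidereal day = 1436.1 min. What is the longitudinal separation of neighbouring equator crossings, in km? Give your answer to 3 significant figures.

716 km

Semi-major axis a = 6378 + 886 = 7264 km. Period T = 2π√(a³/μ) = 2π√(7264³/398600) = 6161.3 s = 102.69 min.
Single-satellite node shift = (6161.3/86166) × 360° = 25.74°.
With 4 satellites evenly phased, successive equator crossings are 25.74/4 = 6.435° apart.
That is 6.435 × 111.3 = 716 km at the equator.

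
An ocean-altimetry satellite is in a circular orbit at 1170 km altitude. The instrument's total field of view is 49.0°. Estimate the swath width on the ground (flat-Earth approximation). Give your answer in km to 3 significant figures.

Half-angle = 49.0°/2 = 24.5°.
Swath width ≈ 2h·tan(θ/2) = 2 × 1170 × tan(24.5°) = 1066.4 km.

1070 km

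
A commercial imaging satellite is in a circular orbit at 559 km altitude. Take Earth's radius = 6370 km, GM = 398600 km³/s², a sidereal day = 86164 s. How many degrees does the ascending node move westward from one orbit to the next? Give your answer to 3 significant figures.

24.0°

Semi-major axis a = 6370 + 559 = 6929 km. Period T = 2π√(a³/μ) = 2π√(6929³/398600) = 5740.1 s = 95.67 min.
During one orbit Earth rotates (5740.1 / 86164) × 360° = 23.98°.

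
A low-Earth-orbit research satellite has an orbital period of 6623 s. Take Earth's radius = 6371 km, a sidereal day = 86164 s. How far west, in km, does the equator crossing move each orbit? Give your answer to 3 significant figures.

During one orbit Earth rotates (6623.0 / 86164) × 360° = 27.67°.
At the equator that is 27.67° × (2π·6371/360) km/° = 27.67 × 111.2 = 3077 km.

3080 km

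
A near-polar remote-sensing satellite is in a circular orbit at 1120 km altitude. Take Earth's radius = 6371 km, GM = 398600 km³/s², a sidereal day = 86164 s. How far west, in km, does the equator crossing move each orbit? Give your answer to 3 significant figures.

Semi-major axis a = 6371 + 1120 = 7491 km. Period T = 2π√(a³/μ) = 2π√(7491³/398600) = 6452.4 s = 107.54 min.
During one orbit Earth rotates (6452.4 / 86164) × 360° = 26.96°.
At the equator that is 26.96° × (2π·6371/360) km/° = 26.96 × 111.2 = 2998 km.

3000 km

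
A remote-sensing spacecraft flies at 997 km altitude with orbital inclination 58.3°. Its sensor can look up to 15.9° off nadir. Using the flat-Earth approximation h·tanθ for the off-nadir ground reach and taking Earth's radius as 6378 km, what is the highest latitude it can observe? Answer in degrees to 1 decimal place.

For a prograde orbit the ground track reaches latitude ±i = ±58.3°.
Sensor half-swath on the ground ≈ 997·tan(15.9°) = 284 km = 2.55° of latitude.
Maximum observable latitude ≈ 58.3 + 2.55 = 60.9°.

60.9°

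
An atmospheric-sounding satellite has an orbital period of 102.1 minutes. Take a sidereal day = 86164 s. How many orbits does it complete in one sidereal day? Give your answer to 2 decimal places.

14.07

T = 102.1 min = 6126.0 s.
Orbits per sidereal day = 86164 / 6126.0 = 14.065.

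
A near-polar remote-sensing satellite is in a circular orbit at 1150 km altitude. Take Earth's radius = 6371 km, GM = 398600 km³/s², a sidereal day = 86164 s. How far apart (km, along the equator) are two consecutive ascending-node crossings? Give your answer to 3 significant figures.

Semi-major axis a = 6371 + 1150 = 7521 km. Period T = 2π√(a³/μ) = 2π√(7521³/398600) = 6491.2 s = 108.19 min.
During one orbit Earth rotates (6491.2 / 86164) × 360° = 27.12°.
At the equator that is 27.12° × (2π·6371/360) km/° = 27.12 × 111.2 = 3016 km.

3020 km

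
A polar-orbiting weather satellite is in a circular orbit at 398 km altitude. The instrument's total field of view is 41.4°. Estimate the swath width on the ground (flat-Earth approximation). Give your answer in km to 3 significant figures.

301 km

Half-angle = 41.4°/2 = 20.7°.
Swath width ≈ 2h·tan(θ/2) = 2 × 398 × tan(20.7°) = 300.8 km.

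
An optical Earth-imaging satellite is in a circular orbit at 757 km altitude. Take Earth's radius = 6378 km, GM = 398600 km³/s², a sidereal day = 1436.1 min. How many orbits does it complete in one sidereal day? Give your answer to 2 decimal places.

Semi-major axis a = 6378 + 757 = 7135 km. Period T = 2π√(a³/μ) = 2π√(7135³/398600) = 5997.9 s = 99.97 min.
Orbits per sidereal day = 86166 / 5997.9 = 14.366.

14.37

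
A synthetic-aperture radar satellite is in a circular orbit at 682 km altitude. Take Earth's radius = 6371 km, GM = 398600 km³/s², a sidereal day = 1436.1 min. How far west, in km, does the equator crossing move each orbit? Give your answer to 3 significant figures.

Semi-major axis a = 6371 + 682 = 7053 km. Period T = 2π√(a³/μ) = 2π√(7053³/398600) = 5894.8 s = 98.25 min.
During one orbit Earth rotates (5894.8 / 86166) × 360° = 24.63°.
At the equator that is 24.63° × (2π·6371/360) km/° = 24.63 × 111.2 = 2739 km.

2740 km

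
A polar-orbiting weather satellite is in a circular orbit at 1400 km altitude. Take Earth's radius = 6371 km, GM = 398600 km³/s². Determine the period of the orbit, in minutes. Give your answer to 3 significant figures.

114 min

Semi-major axis a = 6371 + 1400 = 7771 km. Period T = 2π√(a³/μ) = 2π√(7771³/398600) = 6817.5 s = 113.63 min.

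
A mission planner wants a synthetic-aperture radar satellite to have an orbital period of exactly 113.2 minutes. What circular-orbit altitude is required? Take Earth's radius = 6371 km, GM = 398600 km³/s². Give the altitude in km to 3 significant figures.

T = 113.2 min = 6792.0 s.
From T = 2π√(a³/μ): a = (μ T²/4π²)^(1/3) = (398600 × 6792.0² / 4π²)^(1/3) = 7752 km.
Altitude h = a − R = 7752 − 6371 = 1381 km.

1380 km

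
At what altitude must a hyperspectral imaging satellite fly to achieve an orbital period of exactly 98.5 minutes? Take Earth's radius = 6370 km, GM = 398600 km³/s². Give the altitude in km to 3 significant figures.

695 km

T = 98.5 min = 5910.0 s.
From T = 2π√(a³/μ): a = (μ T²/4π²)^(1/3) = (398600 × 5910.0² / 4π²)^(1/3) = 7065 km.
Altitude h = a − R = 7065 − 6370 = 695 km.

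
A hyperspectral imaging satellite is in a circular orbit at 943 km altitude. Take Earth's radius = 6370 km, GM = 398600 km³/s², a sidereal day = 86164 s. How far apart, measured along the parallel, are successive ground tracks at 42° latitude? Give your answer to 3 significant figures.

2150 km

Semi-major axis a = 6370 + 943 = 7313 km. Period T = 2π√(a³/μ) = 2π√(7313³/398600) = 6223.8 s = 103.73 min.
Node shift per orbit = (6223.8/86164) × 360° = 26.00°.
Equatorial spacing = 26.00 × 111.2 km/° = 2891 km.
At 42° latitude, spacing = 2891 × cos(42°) = 2148 km.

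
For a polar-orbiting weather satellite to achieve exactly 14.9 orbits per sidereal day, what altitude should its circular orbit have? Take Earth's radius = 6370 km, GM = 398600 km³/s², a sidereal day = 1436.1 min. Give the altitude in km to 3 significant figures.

593 km

Required period T = 86166 / 14.9 = 5783.0 s.
From T = 2π√(a³/μ): a = (μ T²/4π²)^(1/3) = (398600 × 5783.0² / 4π²)^(1/3) = 6963 km.
Altitude h = a − R = 6963 − 6370 = 593 km.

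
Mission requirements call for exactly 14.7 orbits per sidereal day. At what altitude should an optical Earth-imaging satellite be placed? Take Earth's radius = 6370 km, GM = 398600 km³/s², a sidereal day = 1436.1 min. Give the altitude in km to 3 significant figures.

656 km

Required period T = 86166 / 14.7 = 5861.6 s.
From T = 2π√(a³/μ): a = (μ T²/4π²)^(1/3) = (398600 × 5861.6² / 4π²)^(1/3) = 7026 km.
Altitude h = a − R = 7026 − 6370 = 656 km.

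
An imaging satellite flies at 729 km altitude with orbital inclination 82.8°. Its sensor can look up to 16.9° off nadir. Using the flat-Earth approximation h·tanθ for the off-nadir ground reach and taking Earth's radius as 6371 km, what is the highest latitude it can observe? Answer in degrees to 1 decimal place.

For a prograde orbit the ground track reaches latitude ±i = ±82.8°.
Sensor half-swath on the ground ≈ 729·tan(16.9°) = 221 km = 1.99° of latitude.
Maximum observable latitude ≈ 82.8 + 1.99 = 84.8°.

84.8°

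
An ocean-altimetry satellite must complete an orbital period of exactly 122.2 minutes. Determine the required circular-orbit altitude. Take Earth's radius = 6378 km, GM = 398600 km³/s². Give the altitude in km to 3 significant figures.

1780 km

T = 122.2 min = 7332.0 s.
From T = 2π√(a³/μ): a = (μ T²/4π²)^(1/3) = (398600 × 7332.0² / 4π²)^(1/3) = 8157 km.
Altitude h = a − R = 8157 − 6378 = 1779 km.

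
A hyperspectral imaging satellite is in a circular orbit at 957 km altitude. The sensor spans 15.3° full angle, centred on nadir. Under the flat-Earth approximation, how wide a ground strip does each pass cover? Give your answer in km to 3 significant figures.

257 km

Half-angle = 15.3°/2 = 7.65°.
Swath width ≈ 2h·tan(θ/2) = 2 × 957 × tan(7.65°) = 257.1 km.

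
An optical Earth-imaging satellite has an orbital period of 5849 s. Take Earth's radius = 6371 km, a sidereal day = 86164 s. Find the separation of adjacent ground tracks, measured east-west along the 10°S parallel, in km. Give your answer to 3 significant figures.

Node shift per orbit = (5849.0/86164) × 360° = 24.44°.
Equatorial spacing = 24.44 × 111.2 km/° = 2717 km.
At 10° latitude, spacing = 2717 × cos(10°) = 2676 km.

2680 km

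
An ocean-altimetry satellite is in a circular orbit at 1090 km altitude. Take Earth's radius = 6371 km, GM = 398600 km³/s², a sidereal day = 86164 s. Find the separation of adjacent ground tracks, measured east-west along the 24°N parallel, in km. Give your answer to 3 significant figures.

2720 km

Semi-major axis a = 6371 + 1090 = 7461 km. Period T = 2π√(a³/μ) = 2π√(7461³/398600) = 6413.7 s = 106.89 min.
Node shift per orbit = (6413.7/86164) × 360° = 26.80°.
Equatorial spacing = 26.80 × 111.2 km/° = 2980 km.
At 24° latitude, spacing = 2980 × cos(24°) = 2722 km.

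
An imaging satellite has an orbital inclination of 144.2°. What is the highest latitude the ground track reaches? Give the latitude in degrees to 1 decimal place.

Retrograde orbit: the ground track reaches ±(180° − i) = ±(180 − 144.2) = ±35.8°.

35.8°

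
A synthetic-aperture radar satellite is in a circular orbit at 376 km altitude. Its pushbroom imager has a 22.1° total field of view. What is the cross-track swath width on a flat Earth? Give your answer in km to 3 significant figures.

147 km

Half-angle = 22.1°/2 = 11.05°.
Swath width ≈ 2h·tan(θ/2) = 2 × 376 × tan(11.05°) = 146.9 km.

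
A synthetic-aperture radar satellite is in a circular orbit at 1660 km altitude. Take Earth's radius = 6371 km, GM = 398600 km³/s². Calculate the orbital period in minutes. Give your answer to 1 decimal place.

119.4 min

Semi-major axis a = 6371 + 1660 = 8031 km. Period T = 2π√(a³/μ) = 2π√(8031³/398600) = 7162.5 s = 119.38 min.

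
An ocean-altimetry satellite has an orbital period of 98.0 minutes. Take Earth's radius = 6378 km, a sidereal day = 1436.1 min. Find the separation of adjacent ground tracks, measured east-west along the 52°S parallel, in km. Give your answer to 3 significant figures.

1680 km

T = 98.0 min = 5880.0 s.
Node shift per orbit = (5880.0/86166) × 360° = 24.57°.
Equatorial spacing = 24.57 × 111.3 km/° = 2735 km.
At 52° latitude, spacing = 2735 × cos(52°) = 1684 km.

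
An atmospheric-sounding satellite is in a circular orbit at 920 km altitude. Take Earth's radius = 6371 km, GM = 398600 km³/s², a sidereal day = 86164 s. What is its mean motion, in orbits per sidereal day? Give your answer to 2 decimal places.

Semi-major axis a = 6371 + 920 = 7291 km. Period T = 2π√(a³/μ) = 2π√(7291³/398600) = 6195.7 s = 103.26 min.
Orbits per sidereal day = 86164 / 6195.7 = 13.907.

13.91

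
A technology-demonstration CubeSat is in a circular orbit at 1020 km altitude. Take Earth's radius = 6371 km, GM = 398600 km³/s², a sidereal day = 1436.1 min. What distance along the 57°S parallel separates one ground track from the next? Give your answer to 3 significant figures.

Semi-major axis a = 6371 + 1020 = 7391 km. Period T = 2π√(a³/μ) = 2π√(7391³/398600) = 6323.6 s = 105.39 min.
Node shift per orbit = (6323.6/86166) × 360° = 26.42°.
Equatorial spacing = 26.42 × 111.2 km/° = 2938 km.
At 57° latitude, spacing = 2938 × cos(57°) = 1600 km.

1600 km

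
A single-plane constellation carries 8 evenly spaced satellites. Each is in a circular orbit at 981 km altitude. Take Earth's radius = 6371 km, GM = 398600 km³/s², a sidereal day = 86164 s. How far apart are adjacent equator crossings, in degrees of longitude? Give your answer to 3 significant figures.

3.28°

Semi-major axis a = 6371 + 981 = 7352 km. Period T = 2π√(a³/μ) = 2π√(7352³/398600) = 6273.6 s = 104.56 min.
Single-satellite node shift = (6273.6/86164) × 360° = 26.21°.
With 8 satellites evenly phased, successive equator crossings are 26.21/8 = 3.276° apart.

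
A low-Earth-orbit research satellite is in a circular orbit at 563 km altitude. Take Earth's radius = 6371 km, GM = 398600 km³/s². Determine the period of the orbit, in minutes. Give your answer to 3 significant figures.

95.8 min

Semi-major axis a = 6371 + 563 = 6934 km. Period T = 2π√(a³/μ) = 2π√(6934³/398600) = 5746.3 s = 95.77 min.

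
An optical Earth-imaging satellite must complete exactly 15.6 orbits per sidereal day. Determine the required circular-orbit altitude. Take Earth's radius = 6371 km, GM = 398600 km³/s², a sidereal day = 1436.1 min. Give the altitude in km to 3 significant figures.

383 km

Required period T = 86166 / 15.6 = 5523.5 s.
From T = 2π√(a³/μ): a = (μ T²/4π²)^(1/3) = (398600 × 5523.5² / 4π²)^(1/3) = 6754 km.
Altitude h = a − R = 6754 − 6371 = 383 km.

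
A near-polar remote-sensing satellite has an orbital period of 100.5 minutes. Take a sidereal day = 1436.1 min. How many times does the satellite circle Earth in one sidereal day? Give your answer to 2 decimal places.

14.29

T = 100.5 min = 6030.0 s.
Orbits per sidereal day = 86166 / 6030.0 = 14.290.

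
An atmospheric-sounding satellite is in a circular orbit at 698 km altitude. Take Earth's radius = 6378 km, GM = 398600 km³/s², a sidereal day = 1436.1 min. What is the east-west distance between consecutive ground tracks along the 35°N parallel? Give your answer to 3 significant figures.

2260 km

Semi-major axis a = 6378 + 698 = 7076 km. Period T = 2π√(a³/μ) = 2π√(7076³/398600) = 5923.7 s = 98.73 min.
Node shift per orbit = (5923.7/86166) × 360° = 24.75°.
Equatorial spacing = 24.75 × 111.3 km/° = 2755 km.
At 35° latitude, spacing = 2755 × cos(35°) = 2257 km.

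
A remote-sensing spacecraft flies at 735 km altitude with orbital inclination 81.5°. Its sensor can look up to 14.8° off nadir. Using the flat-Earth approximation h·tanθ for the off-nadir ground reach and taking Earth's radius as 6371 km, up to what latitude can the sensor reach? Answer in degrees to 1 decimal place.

83.2°

For a prograde orbit the ground track reaches latitude ±i = ±81.5°.
Sensor half-swath on the ground ≈ 735·tan(14.8°) = 194 km = 1.75° of latitude.
Maximum observable latitude ≈ 81.5 + 1.75 = 83.2°.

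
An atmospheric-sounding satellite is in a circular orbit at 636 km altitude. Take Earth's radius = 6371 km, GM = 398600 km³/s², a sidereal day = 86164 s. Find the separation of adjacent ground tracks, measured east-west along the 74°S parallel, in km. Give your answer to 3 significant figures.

Semi-major axis a = 6371 + 636 = 7007 km. Period T = 2π√(a³/μ) = 2π√(7007³/398600) = 5837.3 s = 97.29 min.
Node shift per orbit = (5837.3/86164) × 360° = 24.39°.
Equatorial spacing = 24.39 × 111.2 km/° = 2712 km.
At 74° latitude, spacing = 2712 × cos(74°) = 747 km.

747 km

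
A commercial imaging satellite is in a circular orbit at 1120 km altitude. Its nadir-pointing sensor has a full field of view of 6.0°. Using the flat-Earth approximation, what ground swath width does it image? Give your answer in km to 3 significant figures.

117 km

Half-angle = 6.0°/2 = 3°.
Swath width ≈ 2h·tan(θ/2) = 2 × 1120 × tan(3°) = 117.4 km.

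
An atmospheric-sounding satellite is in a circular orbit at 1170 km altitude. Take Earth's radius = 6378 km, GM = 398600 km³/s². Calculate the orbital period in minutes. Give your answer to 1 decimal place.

Semi-major axis a = 6378 + 1170 = 7548 km. Period T = 2π√(a³/μ) = 2π√(7548³/398600) = 6526.2 s = 108.77 min.

108.8 min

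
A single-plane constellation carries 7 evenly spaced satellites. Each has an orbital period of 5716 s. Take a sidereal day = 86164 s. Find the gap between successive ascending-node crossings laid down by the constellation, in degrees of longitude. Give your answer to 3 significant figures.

3.41°

Single-satellite node shift = (5716.0/86164) × 360° = 23.88°.
With 7 satellites evenly phased, successive equator crossings are 23.88/7 = 3.412° apart.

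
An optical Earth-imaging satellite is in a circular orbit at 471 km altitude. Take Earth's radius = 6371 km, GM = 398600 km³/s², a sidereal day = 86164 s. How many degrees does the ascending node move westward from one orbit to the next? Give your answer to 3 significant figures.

Semi-major axis a = 6371 + 471 = 6842 km. Period T = 2π√(a³/μ) = 2π√(6842³/398600) = 5632.3 s = 93.87 min.
During one orbit Earth rotates (5632.3 / 86164) × 360° = 23.53°.

23.5°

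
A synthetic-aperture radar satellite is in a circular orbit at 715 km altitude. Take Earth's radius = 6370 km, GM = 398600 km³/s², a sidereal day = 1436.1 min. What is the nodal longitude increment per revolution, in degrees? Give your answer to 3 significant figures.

24.8°

Semi-major axis a = 6370 + 715 = 7085 km. Period T = 2π√(a³/μ) = 2π√(7085³/398600) = 5935.0 s = 98.92 min.
During one orbit Earth rotates (5935.0 / 86166) × 360° = 24.80°.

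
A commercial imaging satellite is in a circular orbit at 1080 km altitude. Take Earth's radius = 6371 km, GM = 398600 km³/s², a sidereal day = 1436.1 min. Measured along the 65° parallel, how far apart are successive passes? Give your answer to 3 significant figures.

Semi-major axis a = 6371 + 1080 = 7451 km. Period T = 2π√(a³/μ) = 2π√(7451³/398600) = 6400.8 s = 106.68 min.
Node shift per orbit = (6400.8/86166) × 360° = 26.74°.
Equatorial spacing = 26.74 × 111.2 km/° = 2974 km.
At 65° latitude, spacing = 2974 × cos(65°) = 1257 km.

1260 km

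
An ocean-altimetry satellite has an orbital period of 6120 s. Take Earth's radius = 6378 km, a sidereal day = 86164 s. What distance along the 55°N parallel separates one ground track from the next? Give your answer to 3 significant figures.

Node shift per orbit = (6120.0/86164) × 360° = 25.57°.
Equatorial spacing = 25.57 × 111.3 km/° = 2846 km.
At 55° latitude, spacing = 2846 × cos(55°) = 1633 km.

1630 km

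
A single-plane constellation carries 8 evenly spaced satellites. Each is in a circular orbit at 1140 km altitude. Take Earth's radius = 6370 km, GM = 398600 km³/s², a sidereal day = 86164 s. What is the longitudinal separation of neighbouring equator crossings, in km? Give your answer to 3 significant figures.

Semi-major axis a = 6370 + 1140 = 7510 km. Period T = 2π√(a³/μ) = 2π√(7510³/398600) = 6477.0 s = 107.95 min.
Single-satellite node shift = (6477.0/86164) × 360° = 27.06°.
With 8 satellites evenly phased, successive equator crossings are 27.06/8 = 3.383° apart.
That is 3.383 × 111.2 = 376 km at the equator.

376 km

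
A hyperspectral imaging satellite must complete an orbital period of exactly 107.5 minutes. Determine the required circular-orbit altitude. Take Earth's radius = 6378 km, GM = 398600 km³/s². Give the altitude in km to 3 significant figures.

T = 107.5 min = 6450.0 s.
From T = 2π√(a³/μ): a = (μ T²/4π²)^(1/3) = (398600 × 6450.0² / 4π²)^(1/3) = 7489 km.
Altitude h = a − R = 7489 − 6378 = 1111 km.

1110 km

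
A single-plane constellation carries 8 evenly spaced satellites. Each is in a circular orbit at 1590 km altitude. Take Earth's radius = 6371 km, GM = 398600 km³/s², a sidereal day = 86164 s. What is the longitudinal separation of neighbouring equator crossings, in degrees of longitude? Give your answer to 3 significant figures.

Semi-major axis a = 6371 + 1590 = 7961 km. Period T = 2π√(a³/μ) = 2π√(7961³/398600) = 7069.1 s = 117.82 min.
Single-satellite node shift = (7069.1/86164) × 360° = 29.54°.
With 8 satellites evenly phased, successive equator crossings are 29.54/8 = 3.692° apart.

3.69°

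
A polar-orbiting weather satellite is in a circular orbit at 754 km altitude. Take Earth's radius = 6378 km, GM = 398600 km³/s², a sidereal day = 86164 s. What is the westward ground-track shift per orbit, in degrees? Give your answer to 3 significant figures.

Semi-major axis a = 6378 + 754 = 7132 km. Period T = 2π√(a³/μ) = 2π√(7132³/398600) = 5994.2 s = 99.90 min.
During one orbit Earth rotates (5994.2 / 86164) × 360° = 25.04°.

25.0°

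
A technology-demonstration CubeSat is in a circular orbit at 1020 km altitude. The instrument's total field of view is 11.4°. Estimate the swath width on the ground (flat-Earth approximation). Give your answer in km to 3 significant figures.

204 km

Half-angle = 11.4°/2 = 5.7°.
Swath width ≈ 2h·tan(θ/2) = 2 × 1020 × tan(5.7°) = 203.6 km.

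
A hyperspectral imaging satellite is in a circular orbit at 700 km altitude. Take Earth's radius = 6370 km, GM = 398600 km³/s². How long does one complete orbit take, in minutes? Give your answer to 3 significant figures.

Semi-major axis a = 6370 + 700 = 7070 km. Period T = 2π√(a³/μ) = 2π√(7070³/398600) = 5916.2 s = 98.60 min.

98.6 min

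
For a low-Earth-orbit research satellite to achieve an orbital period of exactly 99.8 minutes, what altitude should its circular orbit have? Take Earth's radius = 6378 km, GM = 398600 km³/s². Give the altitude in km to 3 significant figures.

749 km

T = 99.8 min = 5988.0 s.
From T = 2π√(a³/μ): a = (μ T²/4π²)^(1/3) = (398600 × 5988.0² / 4π²)^(1/3) = 7127 km.
Altitude h = a − R = 7127 − 6378 = 749 km.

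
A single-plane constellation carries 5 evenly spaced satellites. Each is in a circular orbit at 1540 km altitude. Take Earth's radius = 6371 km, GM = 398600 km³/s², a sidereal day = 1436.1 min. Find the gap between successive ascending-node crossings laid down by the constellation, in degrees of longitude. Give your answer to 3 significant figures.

5.85°

Semi-major axis a = 6371 + 1540 = 7911 km. Period T = 2π√(a³/μ) = 2π√(7911³/398600) = 7002.6 s = 116.71 min.
Single-satellite node shift = (7002.6/86166) × 360° = 29.26°.
With 5 satellites evenly phased, successive equator crossings are 29.26/5 = 5.851° apart.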